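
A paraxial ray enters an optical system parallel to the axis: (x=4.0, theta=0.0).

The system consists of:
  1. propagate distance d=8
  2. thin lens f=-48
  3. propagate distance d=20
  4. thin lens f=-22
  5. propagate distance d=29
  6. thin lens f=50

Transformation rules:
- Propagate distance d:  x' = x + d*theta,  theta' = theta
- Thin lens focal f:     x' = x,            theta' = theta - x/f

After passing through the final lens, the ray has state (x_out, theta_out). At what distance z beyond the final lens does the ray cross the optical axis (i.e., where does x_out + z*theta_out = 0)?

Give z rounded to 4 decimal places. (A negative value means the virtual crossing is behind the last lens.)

Initial: x=4.0000 theta=0.0000
After 1 (propagate distance d=8): x=4.0000 theta=0.0000
After 2 (thin lens f=-48): x=4.0000 theta=1/12 (≈0.0833)
After 3 (propagate distance d=20): x=17/3 (≈5.6667) theta=1/12 (≈0.0833)
After 4 (thin lens f=-22): x=17/3 (≈5.6667) theta=15/44 (≈0.3409)
After 5 (propagate distance d=29): x=2053/132 (≈15.5530) theta=15/44 (≈0.3409)
After 6 (thin lens f=50): x=2053/132 (≈15.5530) theta=197/6600 (≈0.0298)
z_focus = -x_out/theta_out = -(2053/132)/(197/6600) = -102650/197 ≈ -521.0660
Rounded to 4 decimal places: z = -521.0660

Answer: -521.0660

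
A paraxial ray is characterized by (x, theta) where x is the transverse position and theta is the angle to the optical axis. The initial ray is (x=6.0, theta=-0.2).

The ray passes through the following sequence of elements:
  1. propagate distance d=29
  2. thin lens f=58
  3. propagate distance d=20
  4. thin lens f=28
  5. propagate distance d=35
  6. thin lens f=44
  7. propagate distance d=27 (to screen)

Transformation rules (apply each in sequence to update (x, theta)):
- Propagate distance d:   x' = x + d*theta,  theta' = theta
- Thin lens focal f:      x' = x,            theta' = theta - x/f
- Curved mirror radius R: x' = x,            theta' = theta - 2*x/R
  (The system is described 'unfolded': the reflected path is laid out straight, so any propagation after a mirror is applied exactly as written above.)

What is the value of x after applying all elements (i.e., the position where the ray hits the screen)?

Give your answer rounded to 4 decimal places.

Answer: -4.1398

Derivation:
Initial: x=6.0000 theta=-0.2000
After 1 (propagate distance d=29): x=0.2000 theta=-0.2000
After 2 (thin lens f=58): x=0.2000 theta=-59/290 (≈-0.2034)
After 3 (propagate distance d=20): x=-561/145 (≈-3.8690) theta=-59/290 (≈-0.2034)
After 4 (thin lens f=28): x=-561/145 (≈-3.8690) theta=-53/812 (≈-0.0653)
After 5 (propagate distance d=35): x=-3569/580 (≈-6.1534) theta=-53/812 (≈-0.0653)
After 6 (thin lens f=44): x=-3569/580 (≈-6.1534) theta=13323/178640 (≈0.0746)
After 7 (propagate distance d=27 (to screen)): x=-739531/178640 (≈-4.1398) theta=13323/178640 (≈0.0746)
Rounded to 4 decimal places: x = -4.1398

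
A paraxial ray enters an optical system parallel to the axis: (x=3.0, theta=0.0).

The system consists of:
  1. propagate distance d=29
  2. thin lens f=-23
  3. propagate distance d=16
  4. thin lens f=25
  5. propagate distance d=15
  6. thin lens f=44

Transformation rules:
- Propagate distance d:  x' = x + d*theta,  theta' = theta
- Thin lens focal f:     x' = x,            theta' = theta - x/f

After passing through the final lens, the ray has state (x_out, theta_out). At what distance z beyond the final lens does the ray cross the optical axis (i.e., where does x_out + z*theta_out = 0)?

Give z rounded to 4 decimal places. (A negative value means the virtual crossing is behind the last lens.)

Initial: x=3.0000 theta=0.0000
After 1 (propagate distance d=29): x=3.0000 theta=0.0000
After 2 (thin lens f=-23): x=3.0000 theta=3/23 (≈0.1304)
After 3 (propagate distance d=16): x=117/23 (≈5.0870) theta=3/23 (≈0.1304)
After 4 (thin lens f=25): x=117/23 (≈5.0870) theta=-42/575 (≈-0.0730)
After 5 (propagate distance d=15): x=459/115 (≈3.9913) theta=-42/575 (≈-0.0730)
After 6 (thin lens f=44): x=459/115 (≈3.9913) theta=-4143/25300 (≈-0.1638)
z_focus = -x_out/theta_out = -(459/115)/(-4143/25300) = 33660/1381 ≈ 24.3736
Rounded to 4 decimal places: z = 24.3736

Answer: 24.3736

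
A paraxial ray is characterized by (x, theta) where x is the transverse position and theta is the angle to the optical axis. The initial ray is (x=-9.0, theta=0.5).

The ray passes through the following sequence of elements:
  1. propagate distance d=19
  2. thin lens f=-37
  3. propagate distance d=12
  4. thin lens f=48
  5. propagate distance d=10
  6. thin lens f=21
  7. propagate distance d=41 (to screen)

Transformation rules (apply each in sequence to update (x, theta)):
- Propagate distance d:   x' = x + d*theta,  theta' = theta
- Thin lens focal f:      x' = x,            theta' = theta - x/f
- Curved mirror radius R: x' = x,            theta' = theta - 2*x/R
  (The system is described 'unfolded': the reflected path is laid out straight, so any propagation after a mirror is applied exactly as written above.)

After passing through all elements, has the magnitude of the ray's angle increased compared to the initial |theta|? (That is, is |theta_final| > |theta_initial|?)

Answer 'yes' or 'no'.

Answer: no

Derivation:
Initial: x=-9.0000 theta=0.5000
After 1 (propagate distance d=19): x=0.5000 theta=0.5000
After 2 (thin lens f=-37): x=0.5000 theta=19/37 (≈0.5135)
After 3 (propagate distance d=12): x=493/74 (≈6.6622) theta=19/37 (≈0.5135)
After 4 (thin lens f=48): x=493/74 (≈6.6622) theta=1331/3552 (≈0.3747)
After 5 (propagate distance d=10): x=18487/1776 (≈10.4093) theta=1331/3552 (≈0.3747)
After 6 (thin lens f=21): x=18487/1776 (≈10.4093) theta=-1289/10656 (≈-0.1210)
After 7 (propagate distance d=41 (to screen)): x=58073/10656 (≈5.4498) theta=-1289/10656 (≈-0.1210)
|theta_initial|=0.5000 |theta_final|=1289/10656 (≈0.1210) -> not increased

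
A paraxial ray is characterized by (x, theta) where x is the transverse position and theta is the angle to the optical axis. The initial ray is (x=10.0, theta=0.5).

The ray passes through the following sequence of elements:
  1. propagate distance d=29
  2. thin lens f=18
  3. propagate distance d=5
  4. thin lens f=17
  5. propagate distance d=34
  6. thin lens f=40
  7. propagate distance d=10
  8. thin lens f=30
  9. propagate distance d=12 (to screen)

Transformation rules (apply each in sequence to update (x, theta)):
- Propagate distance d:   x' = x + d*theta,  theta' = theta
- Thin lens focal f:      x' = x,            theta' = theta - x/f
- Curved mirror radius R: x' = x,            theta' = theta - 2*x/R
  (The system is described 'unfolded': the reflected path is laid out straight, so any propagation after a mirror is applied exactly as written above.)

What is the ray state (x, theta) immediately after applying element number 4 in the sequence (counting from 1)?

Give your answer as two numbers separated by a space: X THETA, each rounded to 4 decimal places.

Initial: x=10.0000 theta=0.5000
After 1 (propagate distance d=29): x=24.5000 theta=0.5000
After 2 (thin lens f=18): x=24.5000 theta=-31/36 (≈-0.8611)
After 3 (propagate distance d=5): x=727/36 (≈20.1944) theta=-31/36 (≈-0.8611)
After 4 (thin lens f=17): x=727/36 (≈20.1944) theta=-209/102 (≈-2.0490)
Rounded to 4 decimal places: x = 20.1944, theta = -2.0490

Answer: 20.1944 -2.0490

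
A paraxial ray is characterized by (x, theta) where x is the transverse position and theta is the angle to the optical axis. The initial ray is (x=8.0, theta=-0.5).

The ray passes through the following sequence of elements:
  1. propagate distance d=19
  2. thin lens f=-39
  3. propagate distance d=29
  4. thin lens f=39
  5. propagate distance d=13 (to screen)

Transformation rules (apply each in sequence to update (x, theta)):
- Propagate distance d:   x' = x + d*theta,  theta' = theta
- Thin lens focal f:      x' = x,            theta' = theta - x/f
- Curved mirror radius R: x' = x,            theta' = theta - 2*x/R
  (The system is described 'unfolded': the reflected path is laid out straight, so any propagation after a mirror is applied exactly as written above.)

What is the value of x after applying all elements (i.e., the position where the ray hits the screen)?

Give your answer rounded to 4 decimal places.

Answer: -18.4103

Derivation:
Initial: x=8.0000 theta=-0.5000
After 1 (propagate distance d=19): x=-1.5000 theta=-0.5000
After 2 (thin lens f=-39): x=-1.5000 theta=-7/13 (≈-0.5385)
After 3 (propagate distance d=29): x=-445/26 (≈-17.1154) theta=-7/13 (≈-0.5385)
After 4 (thin lens f=39): x=-445/26 (≈-17.1154) theta=-101/1014 (≈-0.0996)
After 5 (propagate distance d=13 (to screen)): x=-718/39 (≈-18.4103) theta=-101/1014 (≈-0.0996)
Rounded to 4 decimal places: x = -18.4103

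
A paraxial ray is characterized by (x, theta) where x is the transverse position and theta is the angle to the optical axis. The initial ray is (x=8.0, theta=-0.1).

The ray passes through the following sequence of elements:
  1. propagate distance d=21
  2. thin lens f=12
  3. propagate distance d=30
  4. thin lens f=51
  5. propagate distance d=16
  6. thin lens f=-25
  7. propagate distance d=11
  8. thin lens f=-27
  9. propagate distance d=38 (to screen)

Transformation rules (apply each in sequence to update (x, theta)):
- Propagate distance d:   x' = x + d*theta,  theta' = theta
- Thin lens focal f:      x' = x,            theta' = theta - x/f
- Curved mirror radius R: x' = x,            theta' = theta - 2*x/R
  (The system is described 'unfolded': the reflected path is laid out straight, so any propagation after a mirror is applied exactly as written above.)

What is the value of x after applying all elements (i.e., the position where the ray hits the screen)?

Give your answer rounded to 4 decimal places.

Initial: x=8.0000 theta=-0.1000
After 1 (propagate distance d=21): x=5.9000 theta=-0.1000
After 2 (thin lens f=12): x=5.9000 theta=-71/120 (≈-0.5917)
After 3 (propagate distance d=30): x=-11.8500 theta=-71/120 (≈-0.5917)
After 4 (thin lens f=51): x=-11.8500 theta=-733/2040 (≈-0.3593)
After 5 (propagate distance d=16): x=-17951/1020 (≈-17.5990) theta=-733/2040 (≈-0.3593)
After 6 (thin lens f=-25): x=-17951/1020 (≈-17.5990) theta=-54227/51000 (≈-1.0633)
After 7 (propagate distance d=11): x=-1494047/51000 (≈-29.2950) theta=-54227/51000 (≈-1.0633)
After 8 (thin lens f=-27): x=-1494047/51000 (≈-29.2950) theta=-369772/172125 (≈-2.1483)
After 9 (propagate distance d=38 (to screen)): x=-152749957/1377000 (≈-110.9295) theta=-369772/172125 (≈-2.1483)
Rounded to 4 decimal places: x = -110.9295

Answer: -110.9295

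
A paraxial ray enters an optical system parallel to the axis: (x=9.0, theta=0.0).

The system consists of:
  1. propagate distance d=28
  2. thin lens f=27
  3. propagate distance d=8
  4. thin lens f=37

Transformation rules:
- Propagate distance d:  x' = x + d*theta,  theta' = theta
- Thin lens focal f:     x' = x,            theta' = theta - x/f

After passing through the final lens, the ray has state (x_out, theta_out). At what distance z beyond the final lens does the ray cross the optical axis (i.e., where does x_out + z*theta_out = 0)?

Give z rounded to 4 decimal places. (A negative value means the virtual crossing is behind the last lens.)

Answer: 12.5536

Derivation:
Initial: x=9.0000 theta=0.0000
After 1 (propagate distance d=28): x=9.0000 theta=0.0000
After 2 (thin lens f=27): x=9.0000 theta=-1/3 (≈-0.3333)
After 3 (propagate distance d=8): x=19/3 (≈6.3333) theta=-1/3 (≈-0.3333)
After 4 (thin lens f=37): x=19/3 (≈6.3333) theta=-56/111 (≈-0.5045)
z_focus = -x_out/theta_out = -(19/3)/(-56/111) = 703/56 ≈ 12.5536
Rounded to 4 decimal places: z = 12.5536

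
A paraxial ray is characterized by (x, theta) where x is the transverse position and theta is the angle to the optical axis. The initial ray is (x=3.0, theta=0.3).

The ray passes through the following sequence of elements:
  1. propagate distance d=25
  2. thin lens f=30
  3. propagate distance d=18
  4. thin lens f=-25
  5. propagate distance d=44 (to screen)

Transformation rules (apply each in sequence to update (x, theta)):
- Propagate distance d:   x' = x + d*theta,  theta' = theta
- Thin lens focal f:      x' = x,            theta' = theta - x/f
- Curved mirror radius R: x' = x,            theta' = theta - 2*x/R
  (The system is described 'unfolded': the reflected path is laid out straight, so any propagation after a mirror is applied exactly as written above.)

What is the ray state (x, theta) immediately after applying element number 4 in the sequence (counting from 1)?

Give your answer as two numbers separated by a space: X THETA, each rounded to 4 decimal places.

Answer: 9.6000 0.3340

Derivation:
Initial: x=3.0000 theta=0.3000
After 1 (propagate distance d=25): x=10.5000 theta=0.3000
After 2 (thin lens f=30): x=10.5000 theta=-0.0500
After 3 (propagate distance d=18): x=9.6000 theta=-0.0500
After 4 (thin lens f=-25): x=9.6000 theta=0.3340
Rounded to 4 decimal places: x = 9.6000, theta = 0.3340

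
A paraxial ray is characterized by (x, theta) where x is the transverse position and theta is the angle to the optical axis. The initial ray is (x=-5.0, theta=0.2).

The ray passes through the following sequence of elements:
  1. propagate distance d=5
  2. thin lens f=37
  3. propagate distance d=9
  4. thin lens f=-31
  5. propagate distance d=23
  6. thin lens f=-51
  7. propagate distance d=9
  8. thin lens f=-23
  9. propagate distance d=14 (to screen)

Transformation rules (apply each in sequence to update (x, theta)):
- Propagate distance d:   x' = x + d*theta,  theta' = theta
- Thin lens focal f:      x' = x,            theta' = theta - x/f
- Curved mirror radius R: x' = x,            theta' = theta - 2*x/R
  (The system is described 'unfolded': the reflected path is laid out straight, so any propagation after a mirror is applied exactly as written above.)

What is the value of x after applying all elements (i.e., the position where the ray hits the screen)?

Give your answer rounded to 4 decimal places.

Answer: 18.3723

Derivation:
Initial: x=-5.0000 theta=0.2000
After 1 (propagate distance d=5): x=-4.0000 theta=0.2000
After 2 (thin lens f=37): x=-4.0000 theta=57/185 (≈0.3081)
After 3 (propagate distance d=9): x=-227/185 (≈-1.2270) theta=57/185 (≈0.3081)
After 4 (thin lens f=-31): x=-227/185 (≈-1.2270) theta=308/1147 (≈0.2685)
After 5 (propagate distance d=23): x=28383/5735 (≈4.9491) theta=308/1147 (≈0.2685)
After 6 (thin lens f=-51): x=28383/5735 (≈4.9491) theta=35641/97495 (≈0.3656)
After 7 (propagate distance d=9): x=160656/19499 (≈8.2392) theta=35641/97495 (≈0.3656)
After 8 (thin lens f=-23): x=160656/19499 (≈8.2392) theta=1623023/2242385 (≈0.7238)
After 9 (propagate distance d=14 (to screen)): x=41197762/2242385 (≈18.3723) theta=1623023/2242385 (≈0.7238)
Rounded to 4 decimal places: x = 18.3723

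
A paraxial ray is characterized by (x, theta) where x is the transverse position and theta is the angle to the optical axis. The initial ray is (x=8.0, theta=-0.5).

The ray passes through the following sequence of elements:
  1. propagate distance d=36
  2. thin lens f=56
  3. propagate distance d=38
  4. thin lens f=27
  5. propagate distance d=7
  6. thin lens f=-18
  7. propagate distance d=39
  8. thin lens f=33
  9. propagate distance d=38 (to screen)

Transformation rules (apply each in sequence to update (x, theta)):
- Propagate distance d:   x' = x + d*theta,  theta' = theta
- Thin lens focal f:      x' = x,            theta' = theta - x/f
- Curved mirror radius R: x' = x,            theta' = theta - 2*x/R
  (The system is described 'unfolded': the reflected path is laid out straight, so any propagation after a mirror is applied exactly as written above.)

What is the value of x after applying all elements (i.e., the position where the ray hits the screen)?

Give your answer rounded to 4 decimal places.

Answer: -14.4259

Derivation:
Initial: x=8.0000 theta=-0.5000
After 1 (propagate distance d=36): x=-10.0000 theta=-0.5000
After 2 (thin lens f=56): x=-10.0000 theta=-9/28 (≈-0.3214)
After 3 (propagate distance d=38): x=-311/14 (≈-22.2143) theta=-9/28 (≈-0.3214)
After 4 (thin lens f=27): x=-311/14 (≈-22.2143) theta=379/756 (≈0.5013)
After 5 (propagate distance d=7): x=-14141/756 (≈-18.7050) theta=379/756 (≈0.5013)
After 6 (thin lens f=-18): x=-14141/756 (≈-18.7050) theta=-7319/13608 (≈-0.5378)
After 7 (propagate distance d=39): x=-179993/4536 (≈-39.6810) theta=-7319/13608 (≈-0.5378)
After 8 (thin lens f=33): x=-179993/4536 (≈-39.6810) theta=323/486 (≈0.6646)
After 9 (propagate distance d=38 (to screen)): x=-196307/13608 (≈-14.4259) theta=323/486 (≈0.6646)
Rounded to 4 decimal places: x = -14.4259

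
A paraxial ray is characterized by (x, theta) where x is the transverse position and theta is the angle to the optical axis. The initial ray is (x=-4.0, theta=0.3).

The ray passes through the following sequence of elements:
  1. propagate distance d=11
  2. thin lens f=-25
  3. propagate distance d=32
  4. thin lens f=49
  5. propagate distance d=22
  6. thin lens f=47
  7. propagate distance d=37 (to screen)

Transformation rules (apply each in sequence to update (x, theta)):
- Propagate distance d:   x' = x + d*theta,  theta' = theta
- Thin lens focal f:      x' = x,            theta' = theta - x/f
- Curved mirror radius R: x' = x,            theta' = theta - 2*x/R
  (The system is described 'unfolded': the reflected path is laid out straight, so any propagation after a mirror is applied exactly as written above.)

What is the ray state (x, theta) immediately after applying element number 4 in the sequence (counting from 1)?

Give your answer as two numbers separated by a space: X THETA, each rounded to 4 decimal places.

Answer: 8.0040 0.1087

Derivation:
Initial: x=-4.0000 theta=0.3000
After 1 (propagate distance d=11): x=-0.7000 theta=0.3000
After 2 (thin lens f=-25): x=-0.7000 theta=0.2720
After 3 (propagate distance d=32): x=8.0040 theta=0.2720
After 4 (thin lens f=49): x=8.0040 theta=1331/12250 (≈0.1087)
Rounded to 4 decimal places: x = 8.0040, theta = 0.1087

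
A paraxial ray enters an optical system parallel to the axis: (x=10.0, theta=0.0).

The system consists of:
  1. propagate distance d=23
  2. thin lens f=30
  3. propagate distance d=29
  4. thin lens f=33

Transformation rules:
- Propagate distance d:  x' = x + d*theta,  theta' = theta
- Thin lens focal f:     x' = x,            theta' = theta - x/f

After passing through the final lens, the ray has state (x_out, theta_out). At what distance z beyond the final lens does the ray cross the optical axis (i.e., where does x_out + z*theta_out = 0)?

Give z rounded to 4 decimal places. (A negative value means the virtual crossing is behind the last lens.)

Initial: x=10.0000 theta=0.0000
After 1 (propagate distance d=23): x=10.0000 theta=0.0000
After 2 (thin lens f=30): x=10.0000 theta=-1/3 (≈-0.3333)
After 3 (propagate distance d=29): x=1/3 (≈0.3333) theta=-1/3 (≈-0.3333)
After 4 (thin lens f=33): x=1/3 (≈0.3333) theta=-34/99 (≈-0.3434)
z_focus = -x_out/theta_out = -(1/3)/(-34/99) = 33/34 ≈ 0.9706
Rounded to 4 decimal places: z = 0.9706

Answer: 0.9706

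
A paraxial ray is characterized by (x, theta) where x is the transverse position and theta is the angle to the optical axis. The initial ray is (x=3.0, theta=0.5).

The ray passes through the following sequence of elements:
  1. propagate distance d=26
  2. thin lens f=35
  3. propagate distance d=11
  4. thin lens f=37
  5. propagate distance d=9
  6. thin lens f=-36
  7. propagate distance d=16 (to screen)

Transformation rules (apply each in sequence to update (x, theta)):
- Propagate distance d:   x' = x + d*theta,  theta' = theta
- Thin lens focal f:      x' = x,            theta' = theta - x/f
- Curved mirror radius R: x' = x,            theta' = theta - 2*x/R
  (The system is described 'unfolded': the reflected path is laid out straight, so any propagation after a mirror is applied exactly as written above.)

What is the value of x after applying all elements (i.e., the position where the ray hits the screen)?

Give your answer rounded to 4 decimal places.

Answer: 12.1249

Derivation:
Initial: x=3.0000 theta=0.5000
After 1 (propagate distance d=26): x=16.0000 theta=0.5000
After 2 (thin lens f=35): x=16.0000 theta=3/70 (≈0.0429)
After 3 (propagate distance d=11): x=1153/70 (≈16.4714) theta=3/70 (≈0.0429)
After 4 (thin lens f=37): x=1153/70 (≈16.4714) theta=-521/1295 (≈-0.4023)
After 5 (propagate distance d=9): x=33283/2590 (≈12.8506) theta=-521/1295 (≈-0.4023)
After 6 (thin lens f=-36): x=33283/2590 (≈12.8506) theta=-4229/93240 (≈-0.0454)
After 7 (propagate distance d=16 (to screen)): x=282631/23310 (≈12.1249) theta=-4229/93240 (≈-0.0454)
Rounded to 4 decimal places: x = 12.1249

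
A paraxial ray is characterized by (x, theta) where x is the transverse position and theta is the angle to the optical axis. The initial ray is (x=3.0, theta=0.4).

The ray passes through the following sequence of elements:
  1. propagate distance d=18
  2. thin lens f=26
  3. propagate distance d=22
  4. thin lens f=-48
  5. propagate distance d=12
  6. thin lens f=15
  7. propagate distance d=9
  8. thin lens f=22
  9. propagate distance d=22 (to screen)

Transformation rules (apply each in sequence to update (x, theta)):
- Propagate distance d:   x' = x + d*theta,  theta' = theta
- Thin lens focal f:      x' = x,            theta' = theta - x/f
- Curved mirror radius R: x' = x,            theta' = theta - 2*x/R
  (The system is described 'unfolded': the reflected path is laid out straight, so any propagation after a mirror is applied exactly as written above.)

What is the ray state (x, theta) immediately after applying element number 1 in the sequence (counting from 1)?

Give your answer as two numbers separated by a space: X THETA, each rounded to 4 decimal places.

Initial: x=3.0000 theta=0.4000
After 1 (propagate distance d=18): x=10.2000 theta=0.4000
Rounded to 4 decimal places: x = 10.2000, theta = 0.4000

Answer: 10.2000 0.4000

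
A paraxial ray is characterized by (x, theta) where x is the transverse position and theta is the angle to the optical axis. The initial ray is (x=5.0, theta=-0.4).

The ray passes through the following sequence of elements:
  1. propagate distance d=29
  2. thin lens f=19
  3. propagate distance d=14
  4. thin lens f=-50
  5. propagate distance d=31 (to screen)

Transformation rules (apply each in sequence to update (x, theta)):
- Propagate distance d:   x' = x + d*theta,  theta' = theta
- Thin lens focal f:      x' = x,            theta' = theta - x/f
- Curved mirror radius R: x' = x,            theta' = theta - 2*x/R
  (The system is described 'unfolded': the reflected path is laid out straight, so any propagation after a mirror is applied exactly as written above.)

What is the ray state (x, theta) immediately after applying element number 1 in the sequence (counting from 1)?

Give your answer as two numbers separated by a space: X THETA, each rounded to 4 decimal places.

Answer: -6.6000 -0.4000

Derivation:
Initial: x=5.0000 theta=-0.4000
After 1 (propagate distance d=29): x=-6.6000 theta=-0.4000
Rounded to 4 decimal places: x = -6.6000, theta = -0.4000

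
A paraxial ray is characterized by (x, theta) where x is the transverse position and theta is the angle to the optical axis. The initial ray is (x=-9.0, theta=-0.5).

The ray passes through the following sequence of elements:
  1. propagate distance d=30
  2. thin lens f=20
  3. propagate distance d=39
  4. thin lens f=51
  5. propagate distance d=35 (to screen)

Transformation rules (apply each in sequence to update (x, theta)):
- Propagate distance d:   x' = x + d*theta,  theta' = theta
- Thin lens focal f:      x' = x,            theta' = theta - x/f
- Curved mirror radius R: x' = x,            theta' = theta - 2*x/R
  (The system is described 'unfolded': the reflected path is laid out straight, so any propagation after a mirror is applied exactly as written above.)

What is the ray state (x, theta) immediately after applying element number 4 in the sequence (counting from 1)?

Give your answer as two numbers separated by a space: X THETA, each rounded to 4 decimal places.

Initial: x=-9.0000 theta=-0.5000
After 1 (propagate distance d=30): x=-24.0000 theta=-0.5000
After 2 (thin lens f=20): x=-24.0000 theta=0.7000
After 3 (propagate distance d=39): x=3.3000 theta=0.7000
After 4 (thin lens f=51): x=3.3000 theta=54/85 (≈0.6353)
Rounded to 4 decimal places: x = 3.3000, theta = 0.6353

Answer: 3.3000 0.6353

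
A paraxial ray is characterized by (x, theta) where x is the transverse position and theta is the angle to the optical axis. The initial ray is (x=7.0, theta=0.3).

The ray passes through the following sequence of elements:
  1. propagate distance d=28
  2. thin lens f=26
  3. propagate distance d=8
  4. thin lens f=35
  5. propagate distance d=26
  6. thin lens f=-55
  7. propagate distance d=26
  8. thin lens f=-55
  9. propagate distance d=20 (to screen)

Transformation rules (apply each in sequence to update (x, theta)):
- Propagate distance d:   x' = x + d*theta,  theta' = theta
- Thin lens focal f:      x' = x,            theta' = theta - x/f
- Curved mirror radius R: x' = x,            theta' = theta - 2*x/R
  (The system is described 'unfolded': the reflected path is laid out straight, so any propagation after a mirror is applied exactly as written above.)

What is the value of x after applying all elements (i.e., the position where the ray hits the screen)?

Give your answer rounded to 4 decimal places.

Initial: x=7.0000 theta=0.3000
After 1 (propagate distance d=28): x=15.4000 theta=0.3000
After 2 (thin lens f=26): x=15.4000 theta=-19/65 (≈-0.2923)
After 3 (propagate distance d=8): x=849/65 (≈13.0615) theta=-19/65 (≈-0.2923)
After 4 (thin lens f=35): x=849/65 (≈13.0615) theta=-1514/2275 (≈-0.6655)
After 5 (propagate distance d=26): x=-9649/2275 (≈-4.2413) theta=-1514/2275 (≈-0.6655)
After 6 (thin lens f=-55): x=-9649/2275 (≈-4.2413) theta=-92919/125125 (≈-0.7426)
After 7 (propagate distance d=26): x=-2946589/125125 (≈-23.5492) theta=-92919/125125 (≈-0.7426)
After 8 (thin lens f=-55): x=-2946589/125125 (≈-23.5492) theta=-8057134/6881875 (≈-1.1708)
After 9 (propagate distance d=20 (to screen)): x=-12928203/275275 (≈-46.9647) theta=-8057134/6881875 (≈-1.1708)
Rounded to 4 decimal places: x = -46.9647

Answer: -46.9647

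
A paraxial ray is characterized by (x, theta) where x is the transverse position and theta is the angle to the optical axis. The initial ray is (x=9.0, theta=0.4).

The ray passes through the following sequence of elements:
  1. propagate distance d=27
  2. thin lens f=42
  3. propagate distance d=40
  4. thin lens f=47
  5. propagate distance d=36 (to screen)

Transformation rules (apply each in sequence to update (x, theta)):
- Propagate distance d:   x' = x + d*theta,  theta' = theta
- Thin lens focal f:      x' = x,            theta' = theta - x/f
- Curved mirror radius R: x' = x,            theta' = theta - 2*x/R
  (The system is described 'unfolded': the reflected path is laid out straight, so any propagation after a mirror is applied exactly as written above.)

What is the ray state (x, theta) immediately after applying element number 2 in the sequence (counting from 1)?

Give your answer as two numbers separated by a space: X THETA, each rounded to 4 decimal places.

Answer: 19.8000 -0.0714

Derivation:
Initial: x=9.0000 theta=0.4000
After 1 (propagate distance d=27): x=19.8000 theta=0.4000
After 2 (thin lens f=42): x=19.8000 theta=-1/14 (≈-0.0714)
Rounded to 4 decimal places: x = 19.8000, theta = -0.0714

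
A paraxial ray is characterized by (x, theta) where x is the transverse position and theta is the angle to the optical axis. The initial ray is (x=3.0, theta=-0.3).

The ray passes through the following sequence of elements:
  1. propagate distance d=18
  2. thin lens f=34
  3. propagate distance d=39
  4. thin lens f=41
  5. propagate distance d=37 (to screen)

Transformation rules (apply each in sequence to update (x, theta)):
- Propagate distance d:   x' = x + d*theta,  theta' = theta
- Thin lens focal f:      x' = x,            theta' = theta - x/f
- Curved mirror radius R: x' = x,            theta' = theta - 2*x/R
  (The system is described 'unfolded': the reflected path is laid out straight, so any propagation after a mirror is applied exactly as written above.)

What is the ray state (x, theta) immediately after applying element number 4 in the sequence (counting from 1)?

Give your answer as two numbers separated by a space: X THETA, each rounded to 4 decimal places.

Answer: -11.3471 0.0473

Derivation:
Initial: x=3.0000 theta=-0.3000
After 1 (propagate distance d=18): x=-2.4000 theta=-0.3000
After 2 (thin lens f=34): x=-2.4000 theta=-39/170 (≈-0.2294)
After 3 (propagate distance d=39): x=-1929/170 (≈-11.3471) theta=-39/170 (≈-0.2294)
After 4 (thin lens f=41): x=-1929/170 (≈-11.3471) theta=33/697 (≈0.0473)
Rounded to 4 decimal places: x = -11.3471, theta = 0.0473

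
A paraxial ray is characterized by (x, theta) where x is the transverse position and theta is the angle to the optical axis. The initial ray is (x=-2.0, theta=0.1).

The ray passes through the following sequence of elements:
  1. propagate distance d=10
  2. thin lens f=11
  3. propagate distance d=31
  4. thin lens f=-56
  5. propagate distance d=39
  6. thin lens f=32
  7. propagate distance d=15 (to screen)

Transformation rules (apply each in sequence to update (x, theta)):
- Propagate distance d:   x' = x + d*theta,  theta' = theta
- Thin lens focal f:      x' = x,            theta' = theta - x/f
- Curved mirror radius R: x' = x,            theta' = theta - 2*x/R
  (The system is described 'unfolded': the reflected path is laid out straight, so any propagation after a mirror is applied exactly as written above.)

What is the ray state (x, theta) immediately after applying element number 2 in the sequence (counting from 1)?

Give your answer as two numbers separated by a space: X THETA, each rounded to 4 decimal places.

Answer: -1.0000 0.1909

Derivation:
Initial: x=-2.0000 theta=0.1000
After 1 (propagate distance d=10): x=-1.0000 theta=0.1000
After 2 (thin lens f=11): x=-1.0000 theta=21/110 (≈0.1909)
Rounded to 4 decimal places: x = -1.0000, theta = 0.1909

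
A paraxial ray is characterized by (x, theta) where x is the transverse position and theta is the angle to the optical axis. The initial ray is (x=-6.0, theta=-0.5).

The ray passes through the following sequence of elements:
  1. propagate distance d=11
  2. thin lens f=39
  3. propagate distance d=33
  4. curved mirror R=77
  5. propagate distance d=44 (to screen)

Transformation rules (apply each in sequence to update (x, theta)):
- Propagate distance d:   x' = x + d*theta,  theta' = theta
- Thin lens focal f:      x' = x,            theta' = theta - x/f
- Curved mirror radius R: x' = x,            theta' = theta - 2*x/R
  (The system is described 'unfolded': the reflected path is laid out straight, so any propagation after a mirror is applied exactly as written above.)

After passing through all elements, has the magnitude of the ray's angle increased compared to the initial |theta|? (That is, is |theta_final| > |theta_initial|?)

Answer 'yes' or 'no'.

Answer: no

Derivation:
Initial: x=-6.0000 theta=-0.5000
After 1 (propagate distance d=11): x=-11.5000 theta=-0.5000
After 2 (thin lens f=39): x=-11.5000 theta=-8/39 (≈-0.2051)
After 3 (propagate distance d=33): x=-475/26 (≈-18.2692) theta=-8/39 (≈-0.2051)
After 4 (curved mirror R=77): x=-475/26 (≈-18.2692) theta=809/3003 (≈0.2694)
After 5 (propagate distance d=44 (to screen)): x=-3503/546 (≈-6.4158) theta=809/3003 (≈0.2694)
|theta_initial|=0.5000 |theta_final|=809/3003 (≈0.2694) -> not increased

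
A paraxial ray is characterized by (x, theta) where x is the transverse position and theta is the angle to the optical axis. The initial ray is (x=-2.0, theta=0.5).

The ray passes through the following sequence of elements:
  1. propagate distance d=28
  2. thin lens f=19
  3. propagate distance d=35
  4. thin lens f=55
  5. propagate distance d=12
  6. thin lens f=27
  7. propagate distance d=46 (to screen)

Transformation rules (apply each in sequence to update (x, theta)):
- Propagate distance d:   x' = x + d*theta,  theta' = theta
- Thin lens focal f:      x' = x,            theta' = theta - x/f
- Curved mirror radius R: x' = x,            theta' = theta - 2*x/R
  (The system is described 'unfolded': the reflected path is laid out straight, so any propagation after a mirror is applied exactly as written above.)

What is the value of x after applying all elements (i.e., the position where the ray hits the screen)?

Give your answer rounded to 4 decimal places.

Initial: x=-2.0000 theta=0.5000
After 1 (propagate distance d=28): x=12.0000 theta=0.5000
After 2 (thin lens f=19): x=12.0000 theta=-5/38 (≈-0.1316)
After 3 (propagate distance d=35): x=281/38 (≈7.3947) theta=-5/38 (≈-0.1316)
After 4 (thin lens f=55): x=281/38 (≈7.3947) theta=-278/1045 (≈-0.2660)
After 5 (propagate distance d=12): x=8783/2090 (≈4.2024) theta=-278/1045 (≈-0.2660)
After 6 (thin lens f=27): x=8783/2090 (≈4.2024) theta=-4759/11286 (≈-0.4217)
After 7 (propagate distance d=46 (to screen)): x=-857429/56430 (≈-15.1946) theta=-4759/11286 (≈-0.4217)
Rounded to 4 decimal places: x = -15.1946

Answer: -15.1946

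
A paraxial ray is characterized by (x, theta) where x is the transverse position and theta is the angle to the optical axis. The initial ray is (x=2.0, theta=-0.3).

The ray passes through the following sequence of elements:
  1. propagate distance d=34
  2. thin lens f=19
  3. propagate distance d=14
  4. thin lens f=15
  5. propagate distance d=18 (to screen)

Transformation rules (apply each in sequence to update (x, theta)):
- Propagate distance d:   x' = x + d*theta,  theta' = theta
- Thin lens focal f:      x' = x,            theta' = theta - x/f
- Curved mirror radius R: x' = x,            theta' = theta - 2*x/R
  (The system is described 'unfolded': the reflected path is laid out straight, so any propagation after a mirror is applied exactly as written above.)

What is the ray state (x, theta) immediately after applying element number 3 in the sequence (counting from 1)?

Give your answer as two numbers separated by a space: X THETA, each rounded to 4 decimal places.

Answer: -6.3579 0.1316

Derivation:
Initial: x=2.0000 theta=-0.3000
After 1 (propagate distance d=34): x=-8.2000 theta=-0.3000
After 2 (thin lens f=19): x=-8.2000 theta=5/38 (≈0.1316)
After 3 (propagate distance d=14): x=-604/95 (≈-6.3579) theta=5/38 (≈0.1316)
Rounded to 4 decimal places: x = -6.3579, theta = 0.1316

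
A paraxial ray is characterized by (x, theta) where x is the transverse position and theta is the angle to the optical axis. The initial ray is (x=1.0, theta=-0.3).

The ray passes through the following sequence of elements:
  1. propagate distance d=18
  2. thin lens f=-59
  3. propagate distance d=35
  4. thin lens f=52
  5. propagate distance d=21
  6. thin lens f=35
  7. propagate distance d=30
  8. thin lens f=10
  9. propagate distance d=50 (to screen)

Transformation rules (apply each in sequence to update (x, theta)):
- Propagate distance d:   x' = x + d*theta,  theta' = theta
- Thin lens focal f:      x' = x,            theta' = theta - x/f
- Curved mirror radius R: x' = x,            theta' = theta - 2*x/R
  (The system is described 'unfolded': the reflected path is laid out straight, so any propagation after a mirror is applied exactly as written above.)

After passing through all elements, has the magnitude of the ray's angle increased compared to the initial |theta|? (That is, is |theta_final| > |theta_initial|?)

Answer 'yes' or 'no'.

Answer: yes

Derivation:
Initial: x=1.0000 theta=-0.3000
After 1 (propagate distance d=18): x=-4.4000 theta=-0.3000
After 2 (thin lens f=-59): x=-4.4000 theta=-221/590 (≈-0.3746)
After 3 (propagate distance d=35): x=-10331/590 (≈-17.5102) theta=-221/590 (≈-0.3746)
After 4 (thin lens f=52): x=-10331/590 (≈-17.5102) theta=-1161/30680 (≈-0.0378)
After 5 (propagate distance d=21): x=-561593/30680 (≈-18.3049) theta=-1161/30680 (≈-0.0378)
After 6 (thin lens f=35): x=-561593/30680 (≈-18.3049) theta=260479/536900 (≈0.4852)
After 7 (propagate distance d=30): x=-805403/214760 (≈-3.7502) theta=260479/536900 (≈0.4852)
After 8 (thin lens f=10): x=-805403/214760 (≈-3.7502) theta=1847319/2147600 (≈0.8602)
After 9 (propagate distance d=50 (to screen)): x=150557/3835 (≈39.2587) theta=1847319/2147600 (≈0.8602)
|theta_initial|=0.3000 |theta_final|=1847319/2147600 (≈0.8602) -> increased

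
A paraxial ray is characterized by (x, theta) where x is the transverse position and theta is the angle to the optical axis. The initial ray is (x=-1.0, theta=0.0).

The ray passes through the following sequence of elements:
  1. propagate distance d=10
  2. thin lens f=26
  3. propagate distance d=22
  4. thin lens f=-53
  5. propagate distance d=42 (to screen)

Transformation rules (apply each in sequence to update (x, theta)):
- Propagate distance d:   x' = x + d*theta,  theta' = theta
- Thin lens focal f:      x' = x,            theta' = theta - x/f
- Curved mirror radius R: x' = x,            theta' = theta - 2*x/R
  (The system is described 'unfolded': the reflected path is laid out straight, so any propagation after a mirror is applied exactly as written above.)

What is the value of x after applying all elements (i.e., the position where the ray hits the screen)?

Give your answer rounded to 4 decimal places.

Initial: x=-1.0000 theta=0.0000
After 1 (propagate distance d=10): x=-1.0000 theta=0.0000
After 2 (thin lens f=26): x=-1.0000 theta=1/26 (≈0.0385)
After 3 (propagate distance d=22): x=-2/13 (≈-0.1538) theta=1/26 (≈0.0385)
After 4 (thin lens f=-53): x=-2/13 (≈-0.1538) theta=49/1378 (≈0.0356)
After 5 (propagate distance d=42 (to screen)): x=71/53 (≈1.3396) theta=49/1378 (≈0.0356)
Rounded to 4 decimal places: x = 1.3396

Answer: 1.3396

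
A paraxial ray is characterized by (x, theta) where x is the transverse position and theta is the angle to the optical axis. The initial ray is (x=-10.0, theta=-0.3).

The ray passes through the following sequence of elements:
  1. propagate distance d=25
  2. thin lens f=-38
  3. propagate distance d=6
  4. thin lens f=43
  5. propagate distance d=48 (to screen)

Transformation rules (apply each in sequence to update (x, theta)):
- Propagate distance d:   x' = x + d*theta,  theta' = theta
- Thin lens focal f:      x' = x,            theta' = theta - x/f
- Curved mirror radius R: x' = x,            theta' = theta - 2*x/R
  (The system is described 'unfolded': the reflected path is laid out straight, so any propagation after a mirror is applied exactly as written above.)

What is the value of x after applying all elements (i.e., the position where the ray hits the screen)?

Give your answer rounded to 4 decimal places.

Initial: x=-10.0000 theta=-0.3000
After 1 (propagate distance d=25): x=-17.5000 theta=-0.3000
After 2 (thin lens f=-38): x=-17.5000 theta=-289/380 (≈-0.7605)
After 3 (propagate distance d=6): x=-2096/95 (≈-22.0632) theta=-289/380 (≈-0.7605)
After 4 (thin lens f=43): x=-2096/95 (≈-22.0632) theta=-4043/16340 (≈-0.2474)
After 5 (propagate distance d=48 (to screen)): x=-138644/4085 (≈-33.9398) theta=-4043/16340 (≈-0.2474)
Rounded to 4 decimal places: x = -33.9398

Answer: -33.9398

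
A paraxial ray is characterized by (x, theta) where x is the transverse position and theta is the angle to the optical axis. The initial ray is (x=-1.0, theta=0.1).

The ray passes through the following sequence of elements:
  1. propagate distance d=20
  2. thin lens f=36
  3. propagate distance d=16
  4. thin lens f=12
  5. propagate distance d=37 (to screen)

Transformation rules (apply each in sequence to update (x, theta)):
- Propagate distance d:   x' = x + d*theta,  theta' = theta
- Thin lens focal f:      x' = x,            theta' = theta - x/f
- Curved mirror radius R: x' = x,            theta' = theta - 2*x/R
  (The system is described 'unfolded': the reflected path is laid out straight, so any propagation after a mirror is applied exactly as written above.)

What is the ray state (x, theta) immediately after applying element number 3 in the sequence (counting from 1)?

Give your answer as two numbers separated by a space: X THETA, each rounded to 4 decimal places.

Initial: x=-1.0000 theta=0.1000
After 1 (propagate distance d=20): x=1.0000 theta=0.1000
After 2 (thin lens f=36): x=1.0000 theta=13/180 (≈0.0722)
After 3 (propagate distance d=16): x=97/45 (≈2.1556) theta=13/180 (≈0.0722)
Rounded to 4 decimal places: x = 2.1556, theta = 0.0722

Answer: 2.1556 0.0722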